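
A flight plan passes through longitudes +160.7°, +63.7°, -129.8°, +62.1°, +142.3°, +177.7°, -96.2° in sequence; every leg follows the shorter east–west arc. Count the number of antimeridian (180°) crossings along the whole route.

Leg 1: +160.7° → +63.7°, shortest Δλ = -97.0° (west) — does not cross 180°.
Leg 2: +63.7° → -129.8°, shortest Δλ = 166.5° (east) — crosses 180°.
Leg 3: -129.8° → +62.1°, shortest Δλ = -168.1° (west) — crosses 180°.
Leg 4: +62.1° → +142.3°, shortest Δλ = 80.2° (east) — does not cross 180°.
Leg 5: +142.3° → +177.7°, shortest Δλ = 35.4° (east) — does not cross 180°.
Leg 6: +177.7° → -96.2°, shortest Δλ = 86.1° (east) — crosses 180°.
Total crossings: 3.

3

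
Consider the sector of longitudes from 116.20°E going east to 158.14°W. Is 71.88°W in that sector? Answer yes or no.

Band width going east from +116.20° to -158.14°: ((-158.14 − 116.20) mod 360) = 85.66°.
Offset of -71.88° east of the west edge: ((-71.88 − 116.20) mod 360) = 171.92°.
171.92° > 85.66° ⇒ outside.

No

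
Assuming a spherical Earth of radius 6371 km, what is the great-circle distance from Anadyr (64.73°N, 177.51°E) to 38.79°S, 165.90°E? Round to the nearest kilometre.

11556 km

Δλ = 165.90 − 177.51 = -11.61°.
Δφ = -38.79 − 64.73 = -103.52°.
a = sin²(Δφ/2) + cos φ₁ · cos φ₂ · sin²(Δλ/2) = 0.620296.
c = 2·atan2(√a, √(1−a)) = 1.81377 rad → d = 6371·c ≈ 11555.54 km.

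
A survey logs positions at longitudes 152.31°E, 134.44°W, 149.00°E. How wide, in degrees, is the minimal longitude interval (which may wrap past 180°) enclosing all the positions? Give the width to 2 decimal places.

Sort the longitudes: -134.44°, +149.00°, +152.31°.
Eastward gaps between consecutive values (wrapping around): 283.44°, 3.31°, 73.25°.
Largest gap = 283.44° ⇒ minimal covering band is its complement: 360° − 283.44° = 76.56°.
Band runs from +149.00° eastward to -134.44°, crossing the antimeridian.

76.56°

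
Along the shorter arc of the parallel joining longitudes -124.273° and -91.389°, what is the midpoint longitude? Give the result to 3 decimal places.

Signed shortest Δλ from -124.273° to -91.389° is +32.884°.
Midpoint longitude = -124.273° + (+32.884°)/2 = -124.273° + 16.442° = -107.831°.

-107.831°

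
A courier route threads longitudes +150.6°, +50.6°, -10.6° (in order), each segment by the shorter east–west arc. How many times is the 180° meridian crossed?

0

Leg 1: +150.6° → +50.6°, shortest Δλ = -100.0° (west) — does not cross 180°.
Leg 2: +50.6° → -10.6°, shortest Δλ = -61.2° (west) — does not cross 180°.
Total crossings: 0.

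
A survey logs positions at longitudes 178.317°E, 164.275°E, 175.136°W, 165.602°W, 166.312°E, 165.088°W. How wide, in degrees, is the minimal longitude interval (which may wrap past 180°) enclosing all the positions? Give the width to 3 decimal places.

Sort the longitudes: -175.136°, -165.602°, -165.088°, +164.275°, +166.312°, +178.317°.
Eastward gaps between consecutive values (wrapping around): 9.534°, 0.514°, 329.363°, 2.037°, 12.005°, 6.547°.
Largest gap = 329.363° ⇒ minimal covering band is its complement: 360° − 329.363° = 30.637°.
Band runs from +164.275° eastward to -165.088°, crossing the antimeridian.

30.637°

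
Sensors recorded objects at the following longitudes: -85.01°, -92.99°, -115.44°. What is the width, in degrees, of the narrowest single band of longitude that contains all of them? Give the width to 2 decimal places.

Sort the longitudes: -115.44°, -92.99°, -85.01°.
Eastward gaps between consecutive values (wrapping around): 22.45°, 7.98°, 329.57°.
Largest gap = 329.57° ⇒ minimal covering band is its complement: 360° − 329.57° = 30.43°.
Band runs from -115.44° eastward to -85.01°.

30.43°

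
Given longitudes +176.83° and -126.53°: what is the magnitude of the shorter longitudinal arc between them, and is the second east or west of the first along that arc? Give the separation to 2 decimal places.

Raw difference: -126.53 − 176.83 = -303.36°.
Normalise into (−180°, 180°]: -303.36° + 360° = 56.64°.
Positive ⇒ the second point lies to the east; separation 56.64°.

56.64° east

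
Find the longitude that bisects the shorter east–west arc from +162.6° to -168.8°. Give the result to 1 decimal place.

Signed shortest Δλ from +162.6° to -168.8° is +28.6°.
Midpoint longitude = +162.6° + (+28.6°)/2 = +162.6° + 14.3° = +176.9°.
(The naïve average (+162.6 + -168.8)/2 = -3.1° is on the wrong side of the globe.)

+176.9°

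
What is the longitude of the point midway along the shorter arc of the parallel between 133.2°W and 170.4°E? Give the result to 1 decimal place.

Signed shortest Δλ from -133.2° to +170.4° is -56.4°.
Midpoint longitude = -133.2° + (-56.4°)/2 = -133.2° − 28.2° = -161.4°.
(The naïve average (-133.2 + +170.4)/2 = 18.6° is on the wrong side of the globe.)

161.4°W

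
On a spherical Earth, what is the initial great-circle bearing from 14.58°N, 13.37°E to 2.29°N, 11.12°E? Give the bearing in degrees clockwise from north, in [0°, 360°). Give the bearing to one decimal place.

Δλ = 11.12 − 13.37 = -2.25°.
θ = atan2( sin Δλ · cos φ₂ , cos φ₁ · sin φ₂ − sin φ₁ · cos φ₂ · cos Δλ )
  = atan2(-0.03923, -0.21267) = -169.549° → normalised to [0°, 360°): 190.451°.

190.5°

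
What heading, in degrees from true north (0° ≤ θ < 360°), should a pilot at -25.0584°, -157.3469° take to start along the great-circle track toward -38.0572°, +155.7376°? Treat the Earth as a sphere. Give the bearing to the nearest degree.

240°

Δλ = 155.7376 − -157.3469 = 313.0845°; wrapped into (−180°, 180°]: -46.9155°.
θ = atan2( sin Δλ · cos φ₂ , cos φ₁ · sin φ₂ − sin φ₁ · cos φ₂ · cos Δλ )
  = atan2(-0.57507, -0.33062) = -119.896° → normalised to [0°, 360°): 240.104°.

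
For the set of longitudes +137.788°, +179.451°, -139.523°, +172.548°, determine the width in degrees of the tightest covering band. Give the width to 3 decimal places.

82.689°

Sort the longitudes: -139.523°, +137.788°, +172.548°, +179.451°.
Eastward gaps between consecutive values (wrapping around): 277.311°, 34.760°, 6.903°, 41.026°.
Largest gap = 277.311° ⇒ minimal covering band is its complement: 360° − 277.311° = 82.689°.
Band runs from +137.788° eastward to -139.523°, crossing the antimeridian.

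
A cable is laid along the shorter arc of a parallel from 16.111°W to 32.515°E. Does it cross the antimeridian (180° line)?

No

Signed shortest Δλ = ((32.515 − -16.111 + 180) mod 360) − 180 = 48.626°.
Going east by 48.626° from -16.111° reaches +32.515° without touching 180°.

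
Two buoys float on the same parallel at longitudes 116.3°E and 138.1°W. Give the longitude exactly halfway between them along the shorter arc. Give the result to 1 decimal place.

Signed shortest Δλ from +116.3° to -138.1° is +105.6°.
Midpoint longitude = +116.3° + (+105.6°)/2 = +116.3° + 52.8° = +169.1°.
(The naïve average (+116.3 + -138.1)/2 = -10.9° is on the wrong side of the globe.)

169.1°E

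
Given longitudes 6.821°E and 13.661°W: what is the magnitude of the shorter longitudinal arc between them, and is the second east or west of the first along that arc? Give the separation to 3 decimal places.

20.482° west

Raw difference: -13.661 − 6.821 = -20.482°.
Normalise into (−180°, 180°]: -20.482° stays -20.482°.
Negative ⇒ the second point lies to the west; separation 20.482°.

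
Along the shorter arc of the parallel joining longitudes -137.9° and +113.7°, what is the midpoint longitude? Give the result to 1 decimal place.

+167.9°

Signed shortest Δλ from -137.9° to +113.7° is -108.4°.
Midpoint longitude = -137.9° + (-108.4°)/2 = -137.9° − 54.2° = -192.1°.
Normalise into (−180°, 180°]: +167.9°.
(The naïve average (-137.9 + +113.7)/2 = -12.1° is on the wrong side of the globe.)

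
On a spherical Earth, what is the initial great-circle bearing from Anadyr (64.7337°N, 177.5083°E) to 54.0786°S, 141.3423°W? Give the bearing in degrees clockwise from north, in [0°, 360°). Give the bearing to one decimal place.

152.6°

Δλ = -141.3423 − 177.5083 = -318.8506°; wrapped into (−180°, 180°]: 41.1494°.
θ = atan2( sin Δλ · cos φ₂ , cos φ₁ · sin φ₂ − sin φ₁ · cos φ₂ · cos Δλ )
  = atan2(0.38605, -0.74516) = 152.612° → normalised to [0°, 360°): 152.612°.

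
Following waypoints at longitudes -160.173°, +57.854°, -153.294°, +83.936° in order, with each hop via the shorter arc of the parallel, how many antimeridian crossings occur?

3

Leg 1: -160.173° → +57.854°, shortest Δλ = -141.973° (west) — crosses 180°.
Leg 2: +57.854° → -153.294°, shortest Δλ = 148.852° (east) — crosses 180°.
Leg 3: -153.294° → +83.936°, shortest Δλ = -122.77° (west) — crosses 180°.
Total crossings: 3.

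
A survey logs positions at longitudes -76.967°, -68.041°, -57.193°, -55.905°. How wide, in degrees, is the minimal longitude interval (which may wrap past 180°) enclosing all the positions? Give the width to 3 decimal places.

Sort the longitudes: -76.967°, -68.041°, -57.193°, -55.905°.
Eastward gaps between consecutive values (wrapping around): 8.926°, 10.848°, 1.288°, 338.938°.
Largest gap = 338.938° ⇒ minimal covering band is its complement: 360° − 338.938° = 21.062°.
Band runs from -76.967° eastward to -55.905°.

21.062°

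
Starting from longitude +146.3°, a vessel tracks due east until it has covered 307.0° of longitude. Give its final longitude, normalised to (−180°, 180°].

+93.3°

Start at +146.3°; shift +307.0° → +453.3°.
+453.3° lies outside (−180°, 180°]; subtract 360° → +93.3°.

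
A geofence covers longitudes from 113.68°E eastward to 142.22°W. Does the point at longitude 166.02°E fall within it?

Band width going east from +113.68° to -142.22°: ((-142.22 − 113.68) mod 360) = 104.10°.
Offset of +166.02° east of the west edge: ((166.02 − 113.68) mod 360) = 52.34°.
52.34° ≤ 104.10° ⇒ inside.

Yes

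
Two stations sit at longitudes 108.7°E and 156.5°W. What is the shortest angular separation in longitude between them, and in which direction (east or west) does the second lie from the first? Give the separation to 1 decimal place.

Raw difference: -156.5 − 108.7 = -265.2°.
Normalise into (−180°, 180°]: -265.2° + 360° = 94.8°.
Positive ⇒ the second point lies to the east; separation 94.8°.

94.8° east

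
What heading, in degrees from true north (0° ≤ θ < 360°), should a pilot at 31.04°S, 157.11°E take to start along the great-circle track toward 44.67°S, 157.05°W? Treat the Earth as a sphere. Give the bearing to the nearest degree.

Δλ = -157.05 − 157.11 = -314.16°; wrapped into (−180°, 180°]: 45.84°.
θ = atan2( sin Δλ · cos φ₂ , cos φ₁ · sin φ₂ − sin φ₁ · cos φ₂ · cos Δλ )
  = atan2(0.51019, -0.34689) = 124.212° → normalised to [0°, 360°): 124.212°.

124°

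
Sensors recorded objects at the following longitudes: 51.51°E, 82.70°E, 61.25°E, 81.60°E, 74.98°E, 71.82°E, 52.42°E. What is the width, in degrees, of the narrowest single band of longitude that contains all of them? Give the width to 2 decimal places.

31.19°

Sort the longitudes: +51.51°, +52.42°, +61.25°, +71.82°, +74.98°, +81.60°, +82.70°.
Eastward gaps between consecutive values (wrapping around): 0.91°, 8.83°, 10.57°, 3.16°, 6.62°, 1.10°, 328.81°.
Largest gap = 328.81° ⇒ minimal covering band is its complement: 360° − 328.81° = 31.19°.
Band runs from +51.51° eastward to +82.70°.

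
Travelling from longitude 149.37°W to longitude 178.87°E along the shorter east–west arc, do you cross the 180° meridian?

Yes

Naïve |178.87 − -149.37| = 328.24° > 180°, so the shorter arc goes the other way round — across 180°.
Signed shortest Δλ = ((178.87 − -149.37 + 180) mod 360) − 180 = -31.76°.
Going west by 31.76° from -149.37° passes through 180° before reaching +178.87°.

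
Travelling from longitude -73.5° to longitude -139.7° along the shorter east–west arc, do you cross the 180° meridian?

Signed shortest Δλ = ((-139.7 − -73.5 + 180) mod 360) − 180 = -66.2°.
Going west by 66.2° from -73.5° reaches -139.7° without touching 180°.

No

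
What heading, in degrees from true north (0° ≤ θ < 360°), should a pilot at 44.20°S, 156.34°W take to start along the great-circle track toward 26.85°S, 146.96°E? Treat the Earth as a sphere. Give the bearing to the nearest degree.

Δλ = 146.96 − -156.34 = 303.30°; wrapped into (−180°, 180°]: -56.70°.
θ = atan2( sin Δλ · cos φ₂ , cos φ₁ · sin φ₂ − sin φ₁ · cos φ₂ · cos Δλ )
  = atan2(-0.74570, 0.01770) = -88.640° → normalised to [0°, 360°): 271.360°.

271°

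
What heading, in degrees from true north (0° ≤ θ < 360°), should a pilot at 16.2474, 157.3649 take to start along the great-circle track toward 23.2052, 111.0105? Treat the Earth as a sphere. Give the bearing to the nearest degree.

287°

Δλ = 111.0105 − 157.3649 = -46.3544°.
θ = atan2( sin Δλ · cos φ₂ , cos φ₁ · sin φ₂ − sin φ₁ · cos φ₂ · cos Δλ )
  = atan2(-0.66508, 0.20080) = -73.200° → normalised to [0°, 360°): 286.800°.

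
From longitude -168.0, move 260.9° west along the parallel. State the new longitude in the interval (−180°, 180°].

-68.9°

Start at -168.0°; shift −260.9° → -428.9°.
-428.9° lies outside (−180°, 180°]; add 360° → -68.9°.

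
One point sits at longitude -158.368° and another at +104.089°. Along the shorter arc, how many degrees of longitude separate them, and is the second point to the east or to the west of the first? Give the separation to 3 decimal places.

97.543° west

Raw difference: 104.089 − -158.368 = 262.457°.
Normalise into (−180°, 180°]: 262.457° − 360° = -97.543°.
Negative ⇒ the second point lies to the west; separation 97.543°.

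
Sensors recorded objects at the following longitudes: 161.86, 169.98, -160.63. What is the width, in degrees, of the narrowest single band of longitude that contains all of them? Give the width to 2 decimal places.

Sort the longitudes: -160.63°, +161.86°, +169.98°.
Eastward gaps between consecutive values (wrapping around): 322.49°, 8.12°, 29.39°.
Largest gap = 322.49° ⇒ minimal covering band is its complement: 360° − 322.49° = 37.51°.
Band runs from +161.86° eastward to -160.63°, crossing the antimeridian.

37.51°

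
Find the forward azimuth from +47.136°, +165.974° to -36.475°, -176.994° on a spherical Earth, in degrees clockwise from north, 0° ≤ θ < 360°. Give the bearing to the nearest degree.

Δλ = -176.994 − 165.974 = -342.968°; wrapped into (−180°, 180°]: 17.032°.
θ = atan2( sin Δλ · cos φ₂ , cos φ₁ · sin φ₂ − sin φ₁ · cos φ₂ · cos Δλ )
  = atan2(0.23553, -0.96794) = 166.324° → normalised to [0°, 360°): 166.324°.

166°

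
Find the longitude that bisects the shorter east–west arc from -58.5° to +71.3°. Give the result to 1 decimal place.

+6.4°

Signed shortest Δλ from -58.5° to +71.3° is +129.8°.
Midpoint longitude = -58.5° + (+129.8°)/2 = -58.5° + 64.9° = +6.4°.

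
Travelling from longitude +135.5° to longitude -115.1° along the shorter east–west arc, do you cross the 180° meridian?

Naïve |-115.1 − 135.5| = 250.6° > 180°, so the shorter arc goes the other way round — across 180°.
Signed shortest Δλ = ((-115.1 − 135.5 + 180) mod 360) − 180 = 109.4°.
Going east by 109.4° from +135.5° passes through 180° before reaching -115.1°.

Yes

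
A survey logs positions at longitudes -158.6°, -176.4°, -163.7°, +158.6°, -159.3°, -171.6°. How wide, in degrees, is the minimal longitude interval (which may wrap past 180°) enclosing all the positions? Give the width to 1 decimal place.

Sort the longitudes: -176.4°, -171.6°, -163.7°, -159.3°, -158.6°, +158.6°.
Eastward gaps between consecutive values (wrapping around): 4.8°, 7.9°, 4.4°, 0.7°, 317.2°, 25.0°.
Largest gap = 317.2° ⇒ minimal covering band is its complement: 360° − 317.2° = 42.8°.
Band runs from +158.6° eastward to -158.6°, crossing the antimeridian.

42.8°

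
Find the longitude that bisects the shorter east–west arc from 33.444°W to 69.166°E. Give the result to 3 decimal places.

Signed shortest Δλ from -33.444° to +69.166° is +102.610°.
Midpoint longitude = -33.444° + (+102.610°)/2 = -33.444° + 51.305° = +17.861°.

17.861°E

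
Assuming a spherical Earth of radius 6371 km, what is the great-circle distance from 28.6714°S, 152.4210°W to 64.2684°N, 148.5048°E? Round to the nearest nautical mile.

Δλ = 148.5048 − -152.4210 = 300.9258°; wrapped into (−180°, 180°]: -59.0742°.
Δφ = 64.2684 − -28.6714 = 92.9398°.
a = sin²(Δφ/2) + cos φ₁ · cos φ₂ · sin²(Δλ/2) = 0.618221.
c = 2·atan2(√a, √(1−a)) = 1.80950 rad → d = 6371·c ≈ 11528.32 km ≈ 6224.79 nmi.

6225 nmi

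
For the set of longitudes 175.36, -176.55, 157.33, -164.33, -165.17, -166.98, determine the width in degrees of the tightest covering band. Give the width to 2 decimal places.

Sort the longitudes: -176.55°, -166.98°, -165.17°, -164.33°, +157.33°, +175.36°.
Eastward gaps between consecutive values (wrapping around): 9.57°, 1.81°, 0.84°, 321.66°, 18.03°, 8.09°.
Largest gap = 321.66° ⇒ minimal covering band is its complement: 360° − 321.66° = 38.34°.
Band runs from +157.33° eastward to -164.33°, crossing the antimeridian.

38.34°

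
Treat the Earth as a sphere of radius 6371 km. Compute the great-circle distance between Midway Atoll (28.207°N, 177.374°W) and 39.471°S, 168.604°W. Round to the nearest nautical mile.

4093 nmi

Δλ = -168.604 − -177.374 = 8.770°.
Δφ = -39.471 − 28.207 = -67.678°.
a = sin²(Δφ/2) + cos φ₁ · cos φ₂ · sin²(Δλ/2) = 0.314071.
c = 2·atan2(√a, √(1−a)) = 1.18979 rad → d = 6371·c ≈ 7580.13 km ≈ 4092.94 nmi.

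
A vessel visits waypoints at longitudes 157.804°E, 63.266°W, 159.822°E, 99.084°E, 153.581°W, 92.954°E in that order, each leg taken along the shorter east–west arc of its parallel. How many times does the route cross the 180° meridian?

Leg 1: +157.804° → -63.266°, shortest Δλ = 138.93° (east) — crosses 180°.
Leg 2: -63.266° → +159.822°, shortest Δλ = -136.912° (west) — crosses 180°.
Leg 3: +159.822° → +99.084°, shortest Δλ = -60.738° (west) — does not cross 180°.
Leg 4: +99.084° → -153.581°, shortest Δλ = 107.335° (east) — crosses 180°.
Leg 5: -153.581° → +92.954°, shortest Δλ = -113.465° (west) — crosses 180°.
Total crossings: 4.

4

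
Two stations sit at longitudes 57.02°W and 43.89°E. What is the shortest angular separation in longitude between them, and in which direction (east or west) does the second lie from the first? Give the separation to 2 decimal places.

Raw difference: 43.89 − -57.02 = 100.91°.
Normalise into (−180°, 180°]: 100.91° stays 100.91°.
Positive ⇒ the second point lies to the east; separation 100.91°.

100.91° east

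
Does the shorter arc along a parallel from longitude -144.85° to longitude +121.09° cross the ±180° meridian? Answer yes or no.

Yes

Naïve |121.09 − -144.85| = 265.94° > 180°, so the shorter arc goes the other way round — across 180°.
Signed shortest Δλ = ((121.09 − -144.85 + 180) mod 360) − 180 = -94.06°.
Going west by 94.06° from -144.85° passes through 180° before reaching +121.09°.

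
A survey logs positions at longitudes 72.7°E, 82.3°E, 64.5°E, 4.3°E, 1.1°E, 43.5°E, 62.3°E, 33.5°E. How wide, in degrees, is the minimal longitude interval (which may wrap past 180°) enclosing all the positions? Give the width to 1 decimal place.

81.2°

Sort the longitudes: +1.1°, +4.3°, +33.5°, +43.5°, +62.3°, +64.5°, +72.7°, +82.3°.
Eastward gaps between consecutive values (wrapping around): 3.2°, 29.2°, 10.0°, 18.8°, 2.2°, 8.2°, 9.6°, 278.8°.
Largest gap = 278.8° ⇒ minimal covering band is its complement: 360° − 278.8° = 81.2°.
Band runs from +1.1° eastward to +82.3°.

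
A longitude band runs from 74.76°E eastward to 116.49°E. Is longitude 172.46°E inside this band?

Band width going east from +74.76° to +116.49°: ((116.49 − 74.76) mod 360) = 41.73°.
Offset of +172.46° east of the west edge: ((172.46 − 74.76) mod 360) = 97.70°.
97.70° > 41.73° ⇒ outside.

No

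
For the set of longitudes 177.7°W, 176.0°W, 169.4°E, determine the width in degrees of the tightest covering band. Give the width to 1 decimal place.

14.6°

Sort the longitudes: -177.7°, -176.0°, +169.4°.
Eastward gaps between consecutive values (wrapping around): 1.7°, 345.4°, 12.9°.
Largest gap = 345.4° ⇒ minimal covering band is its complement: 360° − 345.4° = 14.6°.
Band runs from +169.4° eastward to -176.0°, crossing the antimeridian.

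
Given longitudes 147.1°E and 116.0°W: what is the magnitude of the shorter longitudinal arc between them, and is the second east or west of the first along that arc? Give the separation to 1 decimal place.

96.9° east

Raw difference: -116.0 − 147.1 = -263.1°.
Normalise into (−180°, 180°]: -263.1° + 360° = 96.9°.
Positive ⇒ the second point lies to the east; separation 96.9°.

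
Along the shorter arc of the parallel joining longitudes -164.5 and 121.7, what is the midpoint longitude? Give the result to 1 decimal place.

Signed shortest Δλ from -164.5° to +121.7° is -73.8°.
Midpoint longitude = -164.5° + (-73.8°)/2 = -164.5° − 36.9° = -201.4°.
Normalise into (−180°, 180°]: +158.6°.
(The naïve average (-164.5 + +121.7)/2 = -21.4° is on the wrong side of the globe.)

+158.6°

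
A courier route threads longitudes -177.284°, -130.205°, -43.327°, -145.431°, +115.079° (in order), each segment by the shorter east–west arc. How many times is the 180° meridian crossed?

1

Leg 1: -177.284° → -130.205°, shortest Δλ = 47.079° (east) — does not cross 180°.
Leg 2: -130.205° → -43.327°, shortest Δλ = 86.878° (east) — does not cross 180°.
Leg 3: -43.327° → -145.431°, shortest Δλ = -102.104° (west) — does not cross 180°.
Leg 4: -145.431° → +115.079°, shortest Δλ = -99.49° (west) — crosses 180°.
Total crossings: 1.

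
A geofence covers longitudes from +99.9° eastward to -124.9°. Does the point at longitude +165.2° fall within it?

Band width going east from +99.9° to -124.9°: ((-124.9 − 99.9) mod 360) = 135.2°.
Offset of +165.2° east of the west edge: ((165.2 − 99.9) mod 360) = 65.3°.
65.3° ≤ 135.2° ⇒ inside.

Yes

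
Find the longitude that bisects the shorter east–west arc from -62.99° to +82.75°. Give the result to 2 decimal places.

Signed shortest Δλ from -62.99° to +82.75° is +145.74°.
Midpoint longitude = -62.99° + (+145.74°)/2 = -62.99° + 72.87° = +9.88°.

+9.88°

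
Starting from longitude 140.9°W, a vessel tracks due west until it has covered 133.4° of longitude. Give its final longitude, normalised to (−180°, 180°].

Start at -140.9°; shift −133.4° → -274.3°.
-274.3° lies outside (−180°, 180°]; add 360° → +85.7°.

85.7°E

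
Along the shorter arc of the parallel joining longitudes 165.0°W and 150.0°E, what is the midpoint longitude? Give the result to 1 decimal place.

172.5°E

Signed shortest Δλ from -165.0° to +150.0° is -45.0°.
Midpoint longitude = -165.0° + (-45.0°)/2 = -165.0° − 22.5° = -187.5°.
Normalise into (−180°, 180°]: +172.5°.
(The naïve average (-165.0 + +150.0)/2 = -7.5° is on the wrong side of the globe.)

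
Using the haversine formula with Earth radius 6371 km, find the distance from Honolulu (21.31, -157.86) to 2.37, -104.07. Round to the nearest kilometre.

6183 km

Δλ = -104.07 − -157.86 = 53.79°.
Δφ = 2.37 − 21.31 = -18.94°.
a = sin²(Δφ/2) + cos φ₁ · cos φ₂ · sin²(Δλ/2) = 0.217543.
c = 2·atan2(√a, √(1−a)) = 0.97047 rad → d = 6371·c ≈ 6182.85 km.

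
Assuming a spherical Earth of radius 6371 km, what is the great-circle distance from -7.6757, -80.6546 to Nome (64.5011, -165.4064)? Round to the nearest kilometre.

Δλ = -165.4064 − -80.6546 = -84.7518°.
Δφ = 64.5011 − -7.6757 = 72.1768°.
a = sin²(Δφ/2) + cos φ₁ · cos φ₂ · sin²(Δλ/2) = 0.540766.
c = 2·atan2(√a, √(1−a)) = 1.65242 rad → d = 6371·c ≈ 10527.56 km.

10528 km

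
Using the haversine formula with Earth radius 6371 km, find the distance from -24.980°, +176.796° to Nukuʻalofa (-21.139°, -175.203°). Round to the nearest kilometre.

Δλ = -175.203 − 176.796 = -351.999°; wrapped into (−180°, 180°]: 8.001°.
Δφ = -21.139 − -24.980 = 3.841°.
a = sin²(Δφ/2) + cos φ₁ · cos φ₂ · sin²(Δλ/2) = 0.005238.
c = 2·atan2(√a, √(1−a)) = 0.14488 rad → d = 6371·c ≈ 923.01 km.

923 km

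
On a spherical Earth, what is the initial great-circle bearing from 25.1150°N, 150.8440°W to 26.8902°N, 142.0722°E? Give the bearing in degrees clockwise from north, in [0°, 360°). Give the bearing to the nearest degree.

Δλ = 142.0722 − -150.8440 = 292.9162°; wrapped into (−180°, 180°]: -67.0838°.
θ = atan2( sin Δλ · cos φ₂ , cos φ₁ · sin φ₂ − sin φ₁ · cos φ₂ · cos Δλ )
  = atan2(-0.82148, 0.26212) = -72.303° → normalised to [0°, 360°): 287.697°.

288°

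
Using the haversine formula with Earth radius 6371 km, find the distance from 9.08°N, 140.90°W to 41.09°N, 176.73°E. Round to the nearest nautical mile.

2953 nmi

Δλ = 176.73 − -140.90 = 317.63°; wrapped into (−180°, 180°]: -42.37°.
Δφ = 41.09 − 9.08 = 32.01°.
a = sin²(Δφ/2) + cos φ₁ · cos φ₂ · sin²(Δλ/2) = 0.173216.
c = 2·atan2(√a, √(1−a)) = 0.85851 rad → d = 6371·c ≈ 5469.55 km ≈ 2953.32 nmi.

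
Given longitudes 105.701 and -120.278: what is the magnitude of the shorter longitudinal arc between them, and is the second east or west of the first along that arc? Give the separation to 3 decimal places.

134.021° east

Raw difference: -120.278 − 105.701 = -225.979°.
Normalise into (−180°, 180°]: -225.979° + 360° = 134.021°.
Positive ⇒ the second point lies to the east; separation 134.021°.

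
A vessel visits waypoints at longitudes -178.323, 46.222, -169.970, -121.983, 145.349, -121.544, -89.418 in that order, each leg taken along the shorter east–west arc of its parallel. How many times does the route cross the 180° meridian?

Leg 1: -178.323° → +46.222°, shortest Δλ = -135.455° (west) — crosses 180°.
Leg 2: +46.222° → -169.970°, shortest Δλ = 143.808° (east) — crosses 180°.
Leg 3: -169.970° → -121.983°, shortest Δλ = 47.987° (east) — does not cross 180°.
Leg 4: -121.983° → +145.349°, shortest Δλ = -92.668° (west) — crosses 180°.
Leg 5: +145.349° → -121.544°, shortest Δλ = 93.107° (east) — crosses 180°.
Leg 6: -121.544° → -89.418°, shortest Δλ = 32.126° (east) — does not cross 180°.
Total crossings: 4.

4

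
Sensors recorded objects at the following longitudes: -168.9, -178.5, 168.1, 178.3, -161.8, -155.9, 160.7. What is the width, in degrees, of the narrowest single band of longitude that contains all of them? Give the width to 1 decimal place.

43.4°

Sort the longitudes: -178.5°, -168.9°, -161.8°, -155.9°, +160.7°, +168.1°, +178.3°.
Eastward gaps between consecutive values (wrapping around): 9.6°, 7.1°, 5.9°, 316.6°, 7.4°, 10.2°, 3.2°.
Largest gap = 316.6° ⇒ minimal covering band is its complement: 360° − 316.6° = 43.4°.
Band runs from +160.7° eastward to -155.9°, crossing the antimeridian.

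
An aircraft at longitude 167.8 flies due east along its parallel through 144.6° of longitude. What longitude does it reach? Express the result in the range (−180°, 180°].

Start at +167.8°; shift +144.6° → +312.4°.
+312.4° lies outside (−180°, 180°]; subtract 360° → -47.6°.

-47.6°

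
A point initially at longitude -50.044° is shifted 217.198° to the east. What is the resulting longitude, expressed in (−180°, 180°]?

Start at -50.044°; shift +217.198° → +167.154°.
+167.154° already lies in (−180°, 180°].

+167.154°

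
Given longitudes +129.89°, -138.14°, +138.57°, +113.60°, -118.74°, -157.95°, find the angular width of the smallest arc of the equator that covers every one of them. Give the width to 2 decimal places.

Sort the longitudes: -157.95°, -138.14°, -118.74°, +113.60°, +129.89°, +138.57°.
Eastward gaps between consecutive values (wrapping around): 19.81°, 19.40°, 232.34°, 16.29°, 8.68°, 63.48°.
Largest gap = 232.34° ⇒ minimal covering band is its complement: 360° − 232.34° = 127.66°.
Band runs from +113.60° eastward to -118.74°, crossing the antimeridian.

127.66°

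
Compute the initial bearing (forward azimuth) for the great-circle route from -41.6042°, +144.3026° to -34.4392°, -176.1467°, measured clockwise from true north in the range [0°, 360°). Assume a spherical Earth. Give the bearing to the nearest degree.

Δλ = -176.1467 − 144.3026 = -320.4493°; wrapped into (−180°, 180°]: 39.5507°.
θ = atan2( sin Δλ · cos φ₂ , cos φ₁ · sin φ₂ − sin φ₁ · cos φ₂ · cos Δλ )
  = atan2(0.52515, -0.00064) = 90.070° → normalised to [0°, 360°): 90.070°.

90°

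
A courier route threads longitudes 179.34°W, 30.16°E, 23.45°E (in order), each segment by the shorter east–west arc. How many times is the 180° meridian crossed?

1

Leg 1: -179.34° → +30.16°, shortest Δλ = -150.5° (west) — crosses 180°.
Leg 2: +30.16° → +23.45°, shortest Δλ = -6.71° (west) — does not cross 180°.
Total crossings: 1.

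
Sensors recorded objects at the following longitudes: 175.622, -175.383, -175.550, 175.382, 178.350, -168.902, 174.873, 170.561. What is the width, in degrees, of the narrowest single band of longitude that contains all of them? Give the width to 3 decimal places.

Sort the longitudes: -175.550°, -175.383°, -168.902°, +170.561°, +174.873°, +175.382°, +175.622°, +178.350°.
Eastward gaps between consecutive values (wrapping around): 0.167°, 6.481°, 339.463°, 4.312°, 0.509°, 0.240°, 2.728°, 6.100°.
Largest gap = 339.463° ⇒ minimal covering band is its complement: 360° − 339.463° = 20.537°.
Band runs from +170.561° eastward to -168.902°, crossing the antimeridian.

20.537°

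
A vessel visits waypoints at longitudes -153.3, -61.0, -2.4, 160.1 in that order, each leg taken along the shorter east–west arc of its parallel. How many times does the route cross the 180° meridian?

0

Leg 1: -153.3° → -61.0°, shortest Δλ = 92.3° (east) — does not cross 180°.
Leg 2: -61.0° → -2.4°, shortest Δλ = 58.6° (east) — does not cross 180°.
Leg 3: -2.4° → +160.1°, shortest Δλ = 162.5° (east) — does not cross 180°.
Total crossings: 0.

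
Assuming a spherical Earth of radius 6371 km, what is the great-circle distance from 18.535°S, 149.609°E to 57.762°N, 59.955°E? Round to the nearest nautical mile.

6329 nmi

Δλ = 59.955 − 149.609 = -89.654°.
Δφ = 57.762 − -18.535 = 76.297°.
a = sin²(Δφ/2) + cos φ₁ · cos φ₂ · sin²(Δλ/2) = 0.632912.
c = 2·atan2(√a, √(1−a)) = 1.83986 rad → d = 6371·c ≈ 11721.72 km ≈ 6329.22 nmi.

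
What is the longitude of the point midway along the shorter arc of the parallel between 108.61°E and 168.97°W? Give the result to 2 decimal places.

149.82°E

Signed shortest Δλ from +108.61° to -168.97° is +82.42°.
Midpoint longitude = +108.61° + (+82.42°)/2 = +108.61° + 41.21° = +149.82°.
(The naïve average (+108.61 + -168.97)/2 = -30.18° is on the wrong side of the globe.)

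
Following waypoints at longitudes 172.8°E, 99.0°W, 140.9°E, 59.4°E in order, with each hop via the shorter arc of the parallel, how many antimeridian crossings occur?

Leg 1: +172.8° → -99.0°, shortest Δλ = 88.2° (east) — crosses 180°.
Leg 2: -99.0° → +140.9°, shortest Δλ = -120.1° (west) — crosses 180°.
Leg 3: +140.9° → +59.4°, shortest Δλ = -81.5° (west) — does not cross 180°.
Total crossings: 2.

2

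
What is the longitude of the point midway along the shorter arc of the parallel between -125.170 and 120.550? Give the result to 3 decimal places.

Signed shortest Δλ from -125.170° to +120.550° is -114.280°.
Midpoint longitude = -125.170° + (-114.280°)/2 = -125.170° − 57.140° = -182.310°.
Normalise into (−180°, 180°]: +177.690°.
(The naïve average (-125.170 + +120.550)/2 = -2.31° is on the wrong side of the globe.)

+177.690°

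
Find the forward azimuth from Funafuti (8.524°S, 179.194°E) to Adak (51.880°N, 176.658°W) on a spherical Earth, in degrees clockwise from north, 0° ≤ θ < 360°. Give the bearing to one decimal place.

Δλ = -176.658 − 179.194 = -355.852°; wrapped into (−180°, 180°]: 4.148°.
θ = atan2( sin Δλ · cos φ₂ , cos φ₁ · sin φ₂ − sin φ₁ · cos φ₂ · cos Δλ )
  = atan2(0.04465, 0.86929) = 2.940° → normalised to [0°, 360°): 2.940°.

2.9°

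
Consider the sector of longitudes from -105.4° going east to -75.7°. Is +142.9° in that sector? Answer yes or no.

No

Band width going east from -105.4° to -75.7°: ((-75.7 − -105.4) mod 360) = 29.7°.
Offset of +142.9° east of the west edge: ((142.9 − -105.4) mod 360) = 248.3°.
248.3° > 29.7° ⇒ outside.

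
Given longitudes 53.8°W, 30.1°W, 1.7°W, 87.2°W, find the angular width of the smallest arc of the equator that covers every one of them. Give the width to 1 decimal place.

Sort the longitudes: -87.2°, -53.8°, -30.1°, -1.7°.
Eastward gaps between consecutive values (wrapping around): 33.4°, 23.7°, 28.4°, 274.5°.
Largest gap = 274.5° ⇒ minimal covering band is its complement: 360° − 274.5° = 85.5°.
Band runs from -87.2° eastward to -1.7°.

85.5°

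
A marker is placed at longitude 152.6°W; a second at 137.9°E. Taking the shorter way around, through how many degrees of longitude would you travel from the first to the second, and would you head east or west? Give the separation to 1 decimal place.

Raw difference: 137.9 − -152.6 = 290.5°.
Normalise into (−180°, 180°]: 290.5° − 360° = -69.5°.
Negative ⇒ the second point lies to the west; separation 69.5°.

69.5° west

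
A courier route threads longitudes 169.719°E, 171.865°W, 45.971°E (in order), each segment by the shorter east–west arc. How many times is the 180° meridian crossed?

Leg 1: +169.719° → -171.865°, shortest Δλ = 18.416° (east) — crosses 180°.
Leg 2: -171.865° → +45.971°, shortest Δλ = -142.164° (west) — crosses 180°.
Total crossings: 2.

2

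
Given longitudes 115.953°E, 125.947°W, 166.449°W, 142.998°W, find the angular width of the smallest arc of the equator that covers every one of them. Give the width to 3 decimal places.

118.100°

Sort the longitudes: -166.449°, -142.998°, -125.947°, +115.953°.
Eastward gaps between consecutive values (wrapping around): 23.451°, 17.051°, 241.900°, 77.598°.
Largest gap = 241.900° ⇒ minimal covering band is its complement: 360° − 241.900° = 118.100°.
Band runs from +115.953° eastward to -125.947°, crossing the antimeridian.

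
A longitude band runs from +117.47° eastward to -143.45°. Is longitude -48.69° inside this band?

Band width going east from +117.47° to -143.45°: ((-143.45 − 117.47) mod 360) = 99.08°.
Offset of -48.69° east of the west edge: ((-48.69 − 117.47) mod 360) = 193.84°.
193.84° > 99.08° ⇒ outside.

No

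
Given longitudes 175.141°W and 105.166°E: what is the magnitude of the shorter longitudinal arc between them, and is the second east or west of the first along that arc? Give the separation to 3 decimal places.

79.693° west

Raw difference: 105.166 − -175.141 = 280.307°.
Normalise into (−180°, 180°]: 280.307° − 360° = -79.693°.
Negative ⇒ the second point lies to the west; separation 79.693°.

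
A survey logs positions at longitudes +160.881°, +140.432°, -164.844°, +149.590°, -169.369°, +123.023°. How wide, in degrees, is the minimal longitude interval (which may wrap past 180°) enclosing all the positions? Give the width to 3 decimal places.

72.133°

Sort the longitudes: -169.369°, -164.844°, +123.023°, +140.432°, +149.590°, +160.881°.
Eastward gaps between consecutive values (wrapping around): 4.525°, 287.867°, 17.409°, 9.158°, 11.291°, 29.750°.
Largest gap = 287.867° ⇒ minimal covering band is its complement: 360° − 287.867° = 72.133°.
Band runs from +123.023° eastward to -164.844°, crossing the antimeridian.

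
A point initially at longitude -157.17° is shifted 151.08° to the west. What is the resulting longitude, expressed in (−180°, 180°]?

+51.75°

Start at -157.17°; shift −151.08° → -308.25°.
-308.25° lies outside (−180°, 180°]; add 360° → +51.75°.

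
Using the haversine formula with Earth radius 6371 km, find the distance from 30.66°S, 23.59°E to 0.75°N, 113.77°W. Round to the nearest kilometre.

14427 km

Δλ = -113.77 − 23.59 = -137.36°.
Δφ = 0.75 − -30.66 = 31.41°.
a = sin²(Δφ/2) + cos φ₁ · cos φ₂ · sin²(Δλ/2) = 0.819706.
c = 2·atan2(√a, √(1−a)) = 2.26453 rad → d = 6371·c ≈ 14427.31 km.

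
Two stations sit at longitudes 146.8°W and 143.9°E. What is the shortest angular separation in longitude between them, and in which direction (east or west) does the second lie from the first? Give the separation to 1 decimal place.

Raw difference: 143.9 − -146.8 = 290.7°.
Normalise into (−180°, 180°]: 290.7° − 360° = -69.3°.
Negative ⇒ the second point lies to the west; separation 69.3°.

69.3° west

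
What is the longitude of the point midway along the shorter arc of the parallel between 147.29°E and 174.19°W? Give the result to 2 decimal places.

Signed shortest Δλ from +147.29° to -174.19° is +38.52°.
Midpoint longitude = +147.29° + (+38.52°)/2 = +147.29° + 19.26° = +166.55°.
(The naïve average (+147.29 + -174.19)/2 = -13.45° is on the wrong side of the globe.)

166.55°E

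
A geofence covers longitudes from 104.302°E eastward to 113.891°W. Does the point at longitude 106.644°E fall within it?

Yes

Band width going east from +104.302° to -113.891°: ((-113.891 − 104.302) mod 360) = 141.807°.
Offset of +106.644° east of the west edge: ((106.644 − 104.302) mod 360) = 2.342°.
2.342° ≤ 141.807° ⇒ inside.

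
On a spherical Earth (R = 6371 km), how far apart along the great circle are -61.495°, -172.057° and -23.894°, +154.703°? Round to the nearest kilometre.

Δλ = 154.703 − -172.057 = 326.760°; wrapped into (−180°, 180°]: -33.240°.
Δφ = -23.894 − -61.495 = 37.601°.
a = sin²(Δφ/2) + cos φ₁ · cos φ₂ · sin²(Δλ/2) = 0.139557.
c = 2·atan2(√a, √(1−a)) = 0.76572 rad → d = 6371·c ≈ 4878.37 km.

4878 km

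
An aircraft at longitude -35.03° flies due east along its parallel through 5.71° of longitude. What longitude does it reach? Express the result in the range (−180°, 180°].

-29.32°

Start at -35.03°; shift +5.71° → -29.32°.
-29.32° already lies in (−180°, 180°].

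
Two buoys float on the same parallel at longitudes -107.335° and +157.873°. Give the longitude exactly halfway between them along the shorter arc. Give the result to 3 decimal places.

-154.731°

Signed shortest Δλ from -107.335° to +157.873° is -94.792°.
Midpoint longitude = -107.335° + (-94.792°)/2 = -107.335° − 47.396° = -154.731°.
(The naïve average (-107.335 + +157.873)/2 = 25.269° is on the wrong side of the globe.)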